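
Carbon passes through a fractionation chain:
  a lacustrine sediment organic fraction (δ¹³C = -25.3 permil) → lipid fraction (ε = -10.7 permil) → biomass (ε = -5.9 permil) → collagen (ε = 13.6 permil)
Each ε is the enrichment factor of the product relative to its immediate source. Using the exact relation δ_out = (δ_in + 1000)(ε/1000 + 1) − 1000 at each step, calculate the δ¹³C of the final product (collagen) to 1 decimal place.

step 1: δ = (-25.30 + 1000)·(-10.7/1000 + 1) − 1000 = -35.73 permil
step 2: δ = (-35.73 + 1000)·(-5.9/1000 + 1) − 1000 = -41.42 permil
step 3: δ = (-41.42 + 1000)·(13.6/1000 + 1) − 1000 = -28.38 permil

-28.4 permil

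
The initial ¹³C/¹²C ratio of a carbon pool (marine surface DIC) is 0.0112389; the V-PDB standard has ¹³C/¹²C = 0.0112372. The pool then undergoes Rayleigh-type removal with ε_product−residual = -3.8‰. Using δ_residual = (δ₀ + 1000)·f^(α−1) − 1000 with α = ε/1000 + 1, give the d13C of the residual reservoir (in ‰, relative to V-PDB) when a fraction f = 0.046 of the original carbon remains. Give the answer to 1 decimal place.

δ₀ = (0.0112389/0.0112372 − 1)×1000 = (1.000151 − 1)×1000 = 0.151‰
α − 1 = ε/1000 = -0.0038
f^(α−1) = 0.046^(-0.0038) = 1.011769
δ_res = (0.151 + 1000) × 1.011769 − 1000 = 1011.922 − 1000 = 11.92‰

11.9‰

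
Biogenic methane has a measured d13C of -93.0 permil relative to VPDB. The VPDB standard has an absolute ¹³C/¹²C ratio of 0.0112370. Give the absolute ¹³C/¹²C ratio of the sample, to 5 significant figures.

0.010192

R_sample = R_standard × (d13C/1000 + 1)
R_sample = 0.0112370 × (-93.0/1000 + 1) = 0.0112370 × 0.907000
R_sample = 0.0101920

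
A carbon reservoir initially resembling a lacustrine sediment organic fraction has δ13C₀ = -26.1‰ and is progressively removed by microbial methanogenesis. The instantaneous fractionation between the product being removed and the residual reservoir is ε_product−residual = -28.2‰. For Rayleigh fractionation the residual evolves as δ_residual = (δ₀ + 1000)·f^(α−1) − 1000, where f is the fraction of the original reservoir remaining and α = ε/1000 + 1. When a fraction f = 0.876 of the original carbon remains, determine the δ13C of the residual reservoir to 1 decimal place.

-22.5‰

Rayleigh residual: δ_res = (δ₀ + 1000)·f^(α−1) − 1000
α = ε/1000 + 1 = 0.97180, so α − 1 = -0.02820
f^(α−1) = 0.876^(-0.02820) = 1.003740
δ_res = (-26.1 + 1000) × 1.003740 − 1000 = 977.543 − 1000 = -22.46‰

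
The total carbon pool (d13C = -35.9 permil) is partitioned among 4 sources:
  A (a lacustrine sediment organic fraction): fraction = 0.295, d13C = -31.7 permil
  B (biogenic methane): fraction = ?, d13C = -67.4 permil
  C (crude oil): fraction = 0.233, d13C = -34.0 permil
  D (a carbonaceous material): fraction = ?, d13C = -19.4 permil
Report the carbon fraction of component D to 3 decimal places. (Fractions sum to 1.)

0.275

Let f_D and f_B be the unknown fractions; fractions sum to 1 so f_D + f_B = 0.472.
Mass balance: Σ fᵢ·δᵢ = δ_bulk ⇒ f_D·(-19.4) + f_B·(-67.4) = -35.9 − (-17.273) = -18.627
Substitute f_B = 0.472 − f_D:
f_D·(-19.4 − -67.4) = -18.627 − 0.472×(-67.4) = 13.186
f_D = 13.186 / 48.0 = 0.2747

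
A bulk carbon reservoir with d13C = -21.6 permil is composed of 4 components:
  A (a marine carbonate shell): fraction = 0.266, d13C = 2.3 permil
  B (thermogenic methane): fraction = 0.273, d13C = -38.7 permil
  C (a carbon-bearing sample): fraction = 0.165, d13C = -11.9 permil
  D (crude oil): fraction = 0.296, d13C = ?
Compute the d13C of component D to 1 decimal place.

Isotope mass balance: δ_bulk = Σ fᵢ·δᵢ.
-21.6 = 0.266×(2.3) + 0.273×(-38.7) + 0.165×(-11.9) + 0.296×δ_D
0.296·δ_D = -21.6 − (-11.917) = -9.683
δ_D = -9.683 / 0.296 = -32.71 permil

-32.7 permil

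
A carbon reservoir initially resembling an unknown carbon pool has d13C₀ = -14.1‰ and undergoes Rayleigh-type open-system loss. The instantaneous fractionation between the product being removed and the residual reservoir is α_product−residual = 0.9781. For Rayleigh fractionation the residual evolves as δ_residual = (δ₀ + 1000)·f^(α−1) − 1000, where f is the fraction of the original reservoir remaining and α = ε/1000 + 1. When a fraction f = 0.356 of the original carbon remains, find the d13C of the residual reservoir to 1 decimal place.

Rayleigh residual: δ_res = (δ₀ + 1000)·f^(α−1) − 1000
α − 1 = -0.02190
f^(α−1) = 0.356^(-0.02190) = 1.022877
δ_res = (-14.1 + 1000) × 1.022877 − 1000 = 1008.454 − 1000 = 8.45‰

8.5‰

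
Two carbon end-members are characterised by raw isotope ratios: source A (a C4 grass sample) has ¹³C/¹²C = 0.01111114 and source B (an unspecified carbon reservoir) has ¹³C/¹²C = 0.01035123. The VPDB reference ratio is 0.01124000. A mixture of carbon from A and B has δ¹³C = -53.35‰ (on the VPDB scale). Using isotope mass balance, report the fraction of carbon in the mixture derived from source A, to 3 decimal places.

0.380

δ_A = (0.01111114/0.01124000 − 1)×1000 = (0.988536 − 1)×1000 = -11.464‰
δ_B = (0.01035123/0.01124000 − 1)×1000 = (0.920928 − 1)×1000 = -79.072‰
f_A = (δ_mix − δ_B)/(δ_A − δ_B) = (-53.35 − (-79.072))/(-11.464 − (-79.072))
f_A = 25.722 / 67.608 = 0.3805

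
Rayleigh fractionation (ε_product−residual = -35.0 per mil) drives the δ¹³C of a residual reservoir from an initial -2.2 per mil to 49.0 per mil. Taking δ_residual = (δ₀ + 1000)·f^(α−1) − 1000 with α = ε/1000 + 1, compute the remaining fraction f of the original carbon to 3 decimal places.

0.239

α − 1 = ε/1000 = -0.0350
(δ_res + 1000)/(δ₀ + 1000) = (49.0 + 1000)/(-2.2 + 1000) = 1049.0/997.8 = 1.051313
f = 1.051313^(1/-0.0350) = exp(ln(1.051313)/-0.0350) = exp(0.05004/-0.0350)
f = exp(-1.4297) = 0.2394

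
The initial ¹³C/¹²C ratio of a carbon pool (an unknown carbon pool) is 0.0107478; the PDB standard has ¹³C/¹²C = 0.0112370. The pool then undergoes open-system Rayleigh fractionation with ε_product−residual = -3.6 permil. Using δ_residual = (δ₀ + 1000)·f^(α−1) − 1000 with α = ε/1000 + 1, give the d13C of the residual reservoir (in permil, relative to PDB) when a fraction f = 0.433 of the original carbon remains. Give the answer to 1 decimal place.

δ₀ = (0.0107478/0.0112370 − 1)×1000 = (0.956465 − 1)×1000 = -43.535 permil
α − 1 = ε/1000 = -0.0036
f^(α−1) = 0.433^(-0.0036) = 1.003018
δ_res = (-43.535 + 1000) × 1.003018 − 1000 = 959.352 − 1000 = -40.65 permil

-40.6 permil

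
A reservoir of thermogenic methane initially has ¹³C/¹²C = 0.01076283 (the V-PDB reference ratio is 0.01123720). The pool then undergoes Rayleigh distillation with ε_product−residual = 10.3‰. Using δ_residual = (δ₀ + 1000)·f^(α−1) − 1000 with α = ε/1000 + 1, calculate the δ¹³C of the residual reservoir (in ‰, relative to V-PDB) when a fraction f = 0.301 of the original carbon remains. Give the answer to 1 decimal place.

-54.0‰

δ₀ = (0.01076283/0.01123720 − 1)×1000 = (0.957786 − 1)×1000 = -42.214‰
α − 1 = ε/1000 = 0.0103
f^(α−1) = 0.301^(0.0103) = 0.987710
δ_res = (-42.214 + 1000) × 0.987710 − 1000 = 946.014 − 1000 = -53.99‰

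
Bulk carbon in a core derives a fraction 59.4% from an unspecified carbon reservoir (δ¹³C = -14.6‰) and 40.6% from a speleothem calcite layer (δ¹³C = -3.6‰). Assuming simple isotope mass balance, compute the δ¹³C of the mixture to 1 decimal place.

δ_mix = f_A·δ_A + f_B·δ_B
δ_mix = 0.594 × (-14.6) + 0.406 × (-3.6)
δ_mix = -8.67 + -1.46 = -10.13‰

-10.1‰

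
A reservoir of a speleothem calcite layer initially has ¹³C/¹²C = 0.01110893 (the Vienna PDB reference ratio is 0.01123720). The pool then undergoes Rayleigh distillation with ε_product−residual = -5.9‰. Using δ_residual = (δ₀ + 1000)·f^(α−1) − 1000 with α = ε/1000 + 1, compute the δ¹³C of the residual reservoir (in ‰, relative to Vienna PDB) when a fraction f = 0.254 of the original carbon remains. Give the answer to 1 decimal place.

δ₀ = (0.01110893/0.01123720 − 1)×1000 = (0.988585 − 1)×1000 = -11.415‰
α − 1 = ε/1000 = -0.0059
f^(α−1) = 0.254^(-0.0059) = 1.008118
δ_res = (-11.415 + 1000) × 1.008118 − 1000 = 996.611 − 1000 = -3.39‰

-3.4‰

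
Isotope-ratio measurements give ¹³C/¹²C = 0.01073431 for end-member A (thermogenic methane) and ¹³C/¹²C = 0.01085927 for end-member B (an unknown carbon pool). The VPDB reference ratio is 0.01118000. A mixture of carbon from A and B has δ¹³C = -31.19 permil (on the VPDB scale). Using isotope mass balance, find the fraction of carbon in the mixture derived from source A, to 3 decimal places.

δ_A = (0.01073431/0.01118000 − 1)×1000 = (0.960135 − 1)×1000 = -39.865 permil
δ_B = (0.01085927/0.01118000 − 1)×1000 = (0.971312 − 1)×1000 = -28.688 permil
f_A = (δ_mix − δ_B)/(δ_A − δ_B) = (-31.19 − (-28.688))/(-39.865 − (-28.688))
f_A = -2.502 / -11.177 = 0.2239

0.224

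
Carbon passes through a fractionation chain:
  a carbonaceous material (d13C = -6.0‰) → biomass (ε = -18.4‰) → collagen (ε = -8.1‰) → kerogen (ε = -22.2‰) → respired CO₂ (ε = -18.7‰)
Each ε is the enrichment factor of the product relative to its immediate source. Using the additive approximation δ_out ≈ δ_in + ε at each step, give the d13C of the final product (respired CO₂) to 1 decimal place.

step 1: δ ≈ -6.0 + (-18.4) = -24.4‰
step 2: δ ≈ -24.4 + (-8.1) = -32.5‰
step 3: δ ≈ -32.5 + (-22.2) = -54.7‰
step 4: δ ≈ -54.7 + (-18.7) = -73.4‰

-73.4‰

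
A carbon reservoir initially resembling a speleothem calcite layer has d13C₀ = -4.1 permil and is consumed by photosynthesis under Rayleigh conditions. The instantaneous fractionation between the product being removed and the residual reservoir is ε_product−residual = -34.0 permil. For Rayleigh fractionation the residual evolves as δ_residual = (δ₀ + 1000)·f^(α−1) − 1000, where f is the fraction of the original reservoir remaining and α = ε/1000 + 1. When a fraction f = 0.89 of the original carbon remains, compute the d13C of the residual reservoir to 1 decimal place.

-0.1 permil

Rayleigh residual: δ_res = (δ₀ + 1000)·f^(α−1) − 1000
α = ε/1000 + 1 = 0.96600, so α − 1 = -0.03400
f^(α−1) = 0.89^(-0.03400) = 1.003970
δ_res = (-4.1 + 1000) × 1.003970 − 1000 = 999.854 − 1000 = -0.15 permil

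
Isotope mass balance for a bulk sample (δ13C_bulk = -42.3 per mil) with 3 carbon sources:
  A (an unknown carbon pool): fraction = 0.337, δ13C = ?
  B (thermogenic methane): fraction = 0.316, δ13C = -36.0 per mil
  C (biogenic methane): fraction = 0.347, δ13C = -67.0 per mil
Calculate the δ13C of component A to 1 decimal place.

Isotope mass balance: δ_bulk = Σ fᵢ·δᵢ.
-42.3 = 0.337×δ_A + 0.316×(-36.0) + 0.347×(-67.0)
0.337·δ_A = -42.3 − (-34.625) = -7.675
δ_A = -7.675 / 0.337 = -22.77 per mil

-22.8 per mil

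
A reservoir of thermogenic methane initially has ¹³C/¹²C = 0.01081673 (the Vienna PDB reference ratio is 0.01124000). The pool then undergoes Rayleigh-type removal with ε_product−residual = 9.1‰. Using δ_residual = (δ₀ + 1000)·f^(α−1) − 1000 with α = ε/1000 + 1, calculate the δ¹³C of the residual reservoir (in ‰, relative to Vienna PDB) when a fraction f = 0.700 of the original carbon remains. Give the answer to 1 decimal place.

δ₀ = (0.01081673/0.01124000 − 1)×1000 = (0.962343 − 1)×1000 = -37.657‰
α − 1 = ε/1000 = 0.0091
f^(α−1) = 0.700^(0.0091) = 0.996760
δ_res = (-37.657 + 1000) × 0.996760 − 1000 = 959.224 − 1000 = -40.78‰

-40.8‰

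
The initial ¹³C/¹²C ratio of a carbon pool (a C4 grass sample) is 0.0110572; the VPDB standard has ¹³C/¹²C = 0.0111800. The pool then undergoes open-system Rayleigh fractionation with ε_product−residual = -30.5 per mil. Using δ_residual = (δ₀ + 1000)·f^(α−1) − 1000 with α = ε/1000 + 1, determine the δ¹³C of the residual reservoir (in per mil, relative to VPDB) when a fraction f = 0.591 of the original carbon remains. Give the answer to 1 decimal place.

δ₀ = (0.0110572/0.0111800 − 1)×1000 = (0.989016 − 1)×1000 = -10.984 per mil
α − 1 = ε/1000 = -0.0305
f^(α−1) = 0.591^(-0.0305) = 1.016170
δ_res = (-10.984 + 1000) × 1.016170 − 1000 = 1005.009 − 1000 = 5.01 per mil

5.0 per mil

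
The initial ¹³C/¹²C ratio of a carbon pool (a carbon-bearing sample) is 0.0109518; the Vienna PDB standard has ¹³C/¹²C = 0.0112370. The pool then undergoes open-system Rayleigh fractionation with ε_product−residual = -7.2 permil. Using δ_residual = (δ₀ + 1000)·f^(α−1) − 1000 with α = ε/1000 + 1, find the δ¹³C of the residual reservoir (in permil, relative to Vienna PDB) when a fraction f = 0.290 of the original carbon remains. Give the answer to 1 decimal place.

-16.7 permil

δ₀ = (0.0109518/0.0112370 − 1)×1000 = (0.974620 − 1)×1000 = -25.380 permil
α − 1 = ε/1000 = -0.0072
f^(α−1) = 0.290^(-0.0072) = 1.008953
δ_res = (-25.380 + 1000) × 1.008953 − 1000 = 983.345 − 1000 = -16.66 permil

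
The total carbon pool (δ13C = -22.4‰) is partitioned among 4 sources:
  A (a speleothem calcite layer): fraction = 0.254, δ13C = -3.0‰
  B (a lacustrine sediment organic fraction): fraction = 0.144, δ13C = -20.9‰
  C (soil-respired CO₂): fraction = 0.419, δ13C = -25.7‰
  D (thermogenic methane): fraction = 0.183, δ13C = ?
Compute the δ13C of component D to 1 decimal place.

Isotope mass balance: δ_bulk = Σ fᵢ·δᵢ.
-22.4 = 0.254×(-3.0) + 0.144×(-20.9) + 0.419×(-25.7) + 0.183×δ_D
0.183·δ_D = -22.4 − (-14.540) = -7.860
δ_D = -7.860 / 0.183 = -42.95‰

-43.0‰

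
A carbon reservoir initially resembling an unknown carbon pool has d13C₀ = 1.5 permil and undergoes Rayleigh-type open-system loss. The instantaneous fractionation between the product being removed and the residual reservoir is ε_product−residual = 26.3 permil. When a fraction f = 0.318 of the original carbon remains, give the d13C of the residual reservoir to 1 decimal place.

Rayleigh residual: δ_res = (δ₀ + 1000)·f^(α−1) − 1000
α = ε/1000 + 1 = 1.02630, so α − 1 = 0.02630
f^(α−1) = 0.318^(0.02630) = 0.970317
δ_res = (1.5 + 1000) × 0.970317 − 1000 = 971.773 − 1000 = -28.23 permil

-28.2 permil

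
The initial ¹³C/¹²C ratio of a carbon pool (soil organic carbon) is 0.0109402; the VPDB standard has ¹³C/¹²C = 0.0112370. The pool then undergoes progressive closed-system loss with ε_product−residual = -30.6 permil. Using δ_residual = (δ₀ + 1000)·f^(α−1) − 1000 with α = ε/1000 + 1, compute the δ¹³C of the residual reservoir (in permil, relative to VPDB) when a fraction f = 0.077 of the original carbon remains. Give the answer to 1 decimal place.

53.0 permil

δ₀ = (0.0109402/0.0112370 − 1)×1000 = (0.973587 − 1)×1000 = -26.413 permil
α − 1 = ε/1000 = -0.0306
f^(α−1) = 0.077^(-0.0306) = 1.081617
δ_res = (-26.413 + 1000) × 1.081617 − 1000 = 1053.048 − 1000 = 53.05 permil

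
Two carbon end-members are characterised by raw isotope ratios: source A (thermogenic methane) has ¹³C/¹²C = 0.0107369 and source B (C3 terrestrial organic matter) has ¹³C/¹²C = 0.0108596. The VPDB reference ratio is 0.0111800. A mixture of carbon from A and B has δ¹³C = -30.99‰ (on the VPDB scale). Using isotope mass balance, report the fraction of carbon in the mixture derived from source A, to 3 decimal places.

δ_A = (0.0107369/0.0111800 − 1)×1000 = (0.960367 − 1)×1000 = -39.633‰
δ_B = (0.0108596/0.0111800 − 1)×1000 = (0.971342 − 1)×1000 = -28.658‰
f_A = (δ_mix − δ_B)/(δ_A − δ_B) = (-30.99 − (-28.658))/(-39.633 − (-28.658))
f_A = -2.332 / -10.975 = 0.2125

0.212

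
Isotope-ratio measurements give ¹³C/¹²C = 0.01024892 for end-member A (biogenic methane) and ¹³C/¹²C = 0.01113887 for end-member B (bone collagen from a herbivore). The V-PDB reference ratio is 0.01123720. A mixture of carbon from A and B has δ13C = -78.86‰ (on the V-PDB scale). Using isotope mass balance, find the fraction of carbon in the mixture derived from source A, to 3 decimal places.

0.885

δ_A = (0.01024892/0.01123720 − 1)×1000 = (0.912053 − 1)×1000 = -87.947‰
δ_B = (0.01113887/0.01123720 − 1)×1000 = (0.991250 − 1)×1000 = -8.750‰
f_A = (δ_mix − δ_B)/(δ_A − δ_B) = (-78.86 − (-8.750))/(-87.947 − (-8.750))
f_A = -70.110 / -79.197 = 0.8853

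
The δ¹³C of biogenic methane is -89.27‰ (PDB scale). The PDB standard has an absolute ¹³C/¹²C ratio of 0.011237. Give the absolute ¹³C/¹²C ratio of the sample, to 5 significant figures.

0.010234

R_sample = R_standard × (δ¹³C/1000 + 1)
R_sample = 0.011237 × (-89.27/1000 + 1) = 0.011237 × 0.910730
R_sample = 0.0102339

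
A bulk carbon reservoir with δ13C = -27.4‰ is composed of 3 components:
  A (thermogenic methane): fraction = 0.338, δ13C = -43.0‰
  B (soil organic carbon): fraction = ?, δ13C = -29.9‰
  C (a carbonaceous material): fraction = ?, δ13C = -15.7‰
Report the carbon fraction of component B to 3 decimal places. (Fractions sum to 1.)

0.174

Let f_B and f_C be the unknown fractions; fractions sum to 1 so f_B + f_C = 0.662.
Mass balance: Σ fᵢ·δᵢ = δ_bulk ⇒ f_B·(-29.9) + f_C·(-15.7) = -27.4 − (-14.534) = -12.866
Substitute f_C = 0.662 − f_B:
f_B·(-29.9 − -15.7) = -12.866 − 0.662×(-15.7) = -2.473
f_B = -2.473 / -14.2 = 0.1741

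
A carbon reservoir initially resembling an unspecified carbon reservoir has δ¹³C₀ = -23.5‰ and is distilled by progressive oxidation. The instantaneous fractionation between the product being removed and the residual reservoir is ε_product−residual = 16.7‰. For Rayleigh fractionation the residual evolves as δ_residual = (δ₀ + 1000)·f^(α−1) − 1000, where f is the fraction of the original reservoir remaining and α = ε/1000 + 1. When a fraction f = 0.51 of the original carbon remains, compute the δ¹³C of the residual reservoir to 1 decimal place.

-34.4‰

Rayleigh residual: δ_res = (δ₀ + 1000)·f^(α−1) − 1000
α = ε/1000 + 1 = 1.01670, so α − 1 = 0.01670
f^(α−1) = 0.51^(0.01670) = 0.988818
δ_res = (-23.5 + 1000) × 0.988818 − 1000 = 965.581 − 1000 = -34.42‰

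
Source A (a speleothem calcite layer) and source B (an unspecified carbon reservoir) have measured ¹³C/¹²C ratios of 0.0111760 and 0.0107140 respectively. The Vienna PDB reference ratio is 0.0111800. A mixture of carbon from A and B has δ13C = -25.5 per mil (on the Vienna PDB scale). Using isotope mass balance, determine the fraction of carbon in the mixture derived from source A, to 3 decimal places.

δ_A = (0.0111760/0.0111800 − 1)×1000 = (0.999642 − 1)×1000 = -0.358 per mil
δ_B = (0.0107140/0.0111800 − 1)×1000 = (0.958318 − 1)×1000 = -41.682 per mil
f_A = (δ_mix − δ_B)/(δ_A − δ_B) = (-25.5 − (-41.682))/(-0.358 − (-41.682))
f_A = 16.182 / 41.324 = 0.3916

0.392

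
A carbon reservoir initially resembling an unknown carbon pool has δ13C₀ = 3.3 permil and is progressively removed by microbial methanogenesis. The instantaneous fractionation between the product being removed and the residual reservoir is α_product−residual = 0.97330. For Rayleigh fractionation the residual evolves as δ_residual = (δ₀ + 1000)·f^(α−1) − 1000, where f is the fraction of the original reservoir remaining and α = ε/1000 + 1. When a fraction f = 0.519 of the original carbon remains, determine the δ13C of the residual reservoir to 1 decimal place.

Rayleigh residual: δ_res = (δ₀ + 1000)·f^(α−1) − 1000
α − 1 = -0.02670
f^(α−1) = 0.519^(-0.02670) = 1.017665
δ_res = (3.3 + 1000) × 1.017665 − 1000 = 1021.024 − 1000 = 21.02 permil

21.0 permil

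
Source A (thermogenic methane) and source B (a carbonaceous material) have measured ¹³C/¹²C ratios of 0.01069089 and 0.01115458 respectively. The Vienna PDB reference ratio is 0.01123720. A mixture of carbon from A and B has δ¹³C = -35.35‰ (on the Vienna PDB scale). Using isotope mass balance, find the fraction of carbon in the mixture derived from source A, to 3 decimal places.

0.679

δ_A = (0.01069089/0.01123720 − 1)×1000 = (0.951384 − 1)×1000 = -48.616‰
δ_B = (0.01115458/0.01123720 − 1)×1000 = (0.992648 − 1)×1000 = -7.352‰
f_A = (δ_mix − δ_B)/(δ_A − δ_B) = (-35.35 − (-7.352))/(-48.616 − (-7.352))
f_A = -27.998 / -41.264 = 0.6785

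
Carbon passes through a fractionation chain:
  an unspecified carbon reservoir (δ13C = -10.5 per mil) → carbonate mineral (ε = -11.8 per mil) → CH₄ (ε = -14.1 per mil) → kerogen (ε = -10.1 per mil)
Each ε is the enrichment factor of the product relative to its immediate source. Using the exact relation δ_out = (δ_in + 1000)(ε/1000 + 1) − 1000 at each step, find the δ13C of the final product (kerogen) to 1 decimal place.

step 1: δ = (-10.50 + 1000)·(-11.8/1000 + 1) − 1000 = -22.18 per mil
step 2: δ = (-22.18 + 1000)·(-14.1/1000 + 1) − 1000 = -35.96 per mil
step 3: δ = (-35.96 + 1000)·(-10.1/1000 + 1) − 1000 = -45.70 per mil

-45.7 per mil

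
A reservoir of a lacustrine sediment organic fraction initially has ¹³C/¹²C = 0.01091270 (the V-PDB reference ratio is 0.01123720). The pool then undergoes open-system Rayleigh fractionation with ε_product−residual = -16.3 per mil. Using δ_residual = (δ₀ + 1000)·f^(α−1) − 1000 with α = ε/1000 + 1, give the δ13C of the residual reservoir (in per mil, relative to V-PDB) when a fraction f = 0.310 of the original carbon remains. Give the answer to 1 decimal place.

δ₀ = (0.01091270/0.01123720 − 1)×1000 = (0.971123 − 1)×1000 = -28.877 per mil
α − 1 = ε/1000 = -0.0163
f^(α−1) = 0.310^(-0.0163) = 1.019274
δ_res = (-28.877 + 1000) × 1.019274 − 1000 = 989.840 − 1000 = -10.16 per mil

-10.2 per mil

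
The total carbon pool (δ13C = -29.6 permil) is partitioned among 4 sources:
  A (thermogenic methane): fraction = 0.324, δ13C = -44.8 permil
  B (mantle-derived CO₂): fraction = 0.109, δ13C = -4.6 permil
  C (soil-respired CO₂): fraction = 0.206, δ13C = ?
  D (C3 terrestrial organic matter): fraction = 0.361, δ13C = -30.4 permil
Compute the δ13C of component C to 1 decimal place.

Isotope mass balance: δ_bulk = Σ fᵢ·δᵢ.
-29.6 = 0.324×(-44.8) + 0.109×(-4.6) + 0.206×δ_C + 0.361×(-30.4)
0.206·δ_C = -29.6 − (-25.991) = -3.609
δ_C = -3.609 / 0.206 = -17.52 permil

-17.5 permil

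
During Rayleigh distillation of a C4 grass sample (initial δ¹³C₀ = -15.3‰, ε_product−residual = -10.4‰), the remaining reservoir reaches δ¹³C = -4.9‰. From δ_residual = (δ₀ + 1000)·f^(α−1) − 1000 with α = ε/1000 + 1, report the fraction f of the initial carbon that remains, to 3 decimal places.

α − 1 = ε/1000 = -0.0104
(δ_res + 1000)/(δ₀ + 1000) = (-4.9 + 1000)/(-15.3 + 1000) = 995.1/984.7 = 1.010562
f = 1.010562^(1/-0.0104) = exp(ln(1.010562)/-0.0104) = exp(0.01051/-0.0104)
f = exp(-1.0102) = 0.3641

0.364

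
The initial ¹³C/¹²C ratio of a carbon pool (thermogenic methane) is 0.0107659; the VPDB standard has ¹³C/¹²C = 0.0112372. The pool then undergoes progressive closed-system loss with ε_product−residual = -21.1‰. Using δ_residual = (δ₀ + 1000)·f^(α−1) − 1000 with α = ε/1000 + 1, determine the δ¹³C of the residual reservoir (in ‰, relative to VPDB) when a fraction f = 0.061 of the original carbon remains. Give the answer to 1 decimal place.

δ₀ = (0.0107659/0.0112372 − 1)×1000 = (0.958059 − 1)×1000 = -41.941‰
α − 1 = ε/1000 = -0.0211
f^(α−1) = 0.061^(-0.0211) = 1.060790
δ_res = (-41.941 + 1000) × 1.060790 − 1000 = 1016.300 − 1000 = 16.30‰

16.3‰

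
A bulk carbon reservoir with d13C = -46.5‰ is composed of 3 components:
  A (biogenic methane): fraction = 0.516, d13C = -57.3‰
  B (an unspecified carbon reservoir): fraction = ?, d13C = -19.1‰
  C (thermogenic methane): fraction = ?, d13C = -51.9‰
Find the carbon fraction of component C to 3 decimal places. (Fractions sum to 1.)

Let f_C and f_B be the unknown fractions; fractions sum to 1 so f_C + f_B = 0.484.
Mass balance: Σ fᵢ·δᵢ = δ_bulk ⇒ f_C·(-51.9) + f_B·(-19.1) = -46.5 − (-29.567) = -16.933
Substitute f_B = 0.484 − f_C:
f_C·(-51.9 − -19.1) = -16.933 − 0.484×(-19.1) = -7.689
f_C = -7.689 / -32.8 = 0.2344

0.234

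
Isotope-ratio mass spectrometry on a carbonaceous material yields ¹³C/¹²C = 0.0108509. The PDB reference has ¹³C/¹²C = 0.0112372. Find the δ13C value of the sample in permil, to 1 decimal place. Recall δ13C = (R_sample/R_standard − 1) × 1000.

δ13C = (R_sample / R_standard − 1) × 1000
R_sample / R_standard = 0.0108509 / 0.0112372 = 0.965623
δ13C = (0.965623 − 1) × 1000 = -34.38 permil

-34.4 permil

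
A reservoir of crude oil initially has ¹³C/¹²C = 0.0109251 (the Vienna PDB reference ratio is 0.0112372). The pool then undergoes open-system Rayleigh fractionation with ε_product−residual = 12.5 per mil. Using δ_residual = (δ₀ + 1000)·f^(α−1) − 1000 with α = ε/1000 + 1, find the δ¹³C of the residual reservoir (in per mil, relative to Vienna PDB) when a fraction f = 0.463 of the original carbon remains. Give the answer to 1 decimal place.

-37.1 per mil

δ₀ = (0.0109251/0.0112372 − 1)×1000 = (0.972226 − 1)×1000 = -27.774 per mil
α − 1 = ε/1000 = 0.0125
f^(α−1) = 0.463^(0.0125) = 0.990421
δ_res = (-27.774 + 1000) × 0.990421 − 1000 = 962.913 − 1000 = -37.09 per mil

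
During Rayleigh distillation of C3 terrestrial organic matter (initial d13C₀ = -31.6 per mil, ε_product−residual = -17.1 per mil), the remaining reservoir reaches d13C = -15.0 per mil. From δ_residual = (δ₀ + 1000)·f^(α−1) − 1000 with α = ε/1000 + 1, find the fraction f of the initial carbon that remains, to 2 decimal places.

α − 1 = ε/1000 = -0.0171
(δ_res + 1000)/(δ₀ + 1000) = (-15.0 + 1000)/(-31.6 + 1000) = 985.0/968.4 = 1.017142
f = 1.017142^(1/-0.0171) = exp(ln(1.017142)/-0.0171) = exp(0.01700/-0.0171)
f = exp(-0.9939) = 0.3701

0.37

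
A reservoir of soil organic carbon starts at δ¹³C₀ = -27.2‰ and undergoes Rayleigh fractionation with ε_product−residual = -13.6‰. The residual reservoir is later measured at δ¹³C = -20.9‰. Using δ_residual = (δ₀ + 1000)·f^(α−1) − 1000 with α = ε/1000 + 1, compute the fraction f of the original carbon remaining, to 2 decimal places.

α − 1 = ε/1000 = -0.0136
(δ_res + 1000)/(δ₀ + 1000) = (-20.9 + 1000)/(-27.2 + 1000) = 979.1/972.8 = 1.006476
f = 1.006476^(1/-0.0136) = exp(ln(1.006476)/-0.0136) = exp(0.00646/-0.0136)
f = exp(-0.4747) = 0.6221

0.62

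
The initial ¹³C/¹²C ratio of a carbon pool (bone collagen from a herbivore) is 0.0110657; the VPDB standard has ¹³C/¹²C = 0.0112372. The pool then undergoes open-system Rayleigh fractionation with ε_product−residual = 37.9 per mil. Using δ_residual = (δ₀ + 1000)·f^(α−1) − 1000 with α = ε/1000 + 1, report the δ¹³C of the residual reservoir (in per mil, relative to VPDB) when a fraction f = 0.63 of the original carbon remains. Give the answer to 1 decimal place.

-32.4 per mil

δ₀ = (0.0110657/0.0112372 − 1)×1000 = (0.984738 − 1)×1000 = -15.262 per mil
α − 1 = ε/1000 = 0.0379
f^(α−1) = 0.63^(0.0379) = 0.982641
δ_res = (-15.262 + 1000) × 0.982641 − 1000 = 967.644 − 1000 = -32.36 per mil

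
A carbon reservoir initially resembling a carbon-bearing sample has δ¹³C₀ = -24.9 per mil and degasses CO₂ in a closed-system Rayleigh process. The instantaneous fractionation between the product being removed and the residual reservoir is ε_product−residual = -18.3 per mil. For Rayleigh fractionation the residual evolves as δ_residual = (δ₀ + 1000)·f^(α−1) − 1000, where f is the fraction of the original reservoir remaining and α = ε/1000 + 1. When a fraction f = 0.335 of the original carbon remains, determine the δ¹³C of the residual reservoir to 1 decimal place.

-5.2 per mil

Rayleigh residual: δ_res = (δ₀ + 1000)·f^(α−1) − 1000
α = ε/1000 + 1 = 0.98170, so α − 1 = -0.01830
f^(α−1) = 0.335^(-0.01830) = 1.020215
δ_res = (-24.9 + 1000) × 1.020215 − 1000 = 994.812 − 1000 = -5.19 per mil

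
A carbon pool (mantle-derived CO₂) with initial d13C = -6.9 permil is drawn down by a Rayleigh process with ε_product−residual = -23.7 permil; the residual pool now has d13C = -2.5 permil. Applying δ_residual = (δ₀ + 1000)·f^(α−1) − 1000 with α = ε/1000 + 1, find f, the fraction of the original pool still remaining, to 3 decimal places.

0.830

α − 1 = ε/1000 = -0.0237
(δ_res + 1000)/(δ₀ + 1000) = (-2.5 + 1000)/(-6.9 + 1000) = 997.5/993.1 = 1.004431
f = 1.004431^(1/-0.0237) = exp(ln(1.004431)/-0.0237) = exp(0.00442/-0.0237)
f = exp(-0.1865) = 0.8298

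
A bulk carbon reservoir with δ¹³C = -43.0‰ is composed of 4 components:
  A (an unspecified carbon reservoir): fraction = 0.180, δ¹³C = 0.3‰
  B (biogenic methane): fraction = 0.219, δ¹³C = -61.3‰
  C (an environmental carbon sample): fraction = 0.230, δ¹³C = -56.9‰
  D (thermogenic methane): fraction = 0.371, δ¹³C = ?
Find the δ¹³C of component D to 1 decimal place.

Isotope mass balance: δ_bulk = Σ fᵢ·δᵢ.
-43.0 = 0.180×(0.3) + 0.219×(-61.3) + 0.230×(-56.9) + 0.371×δ_D
0.371·δ_D = -43.0 − (-26.458) = -16.542
δ_D = -16.542 / 0.371 = -44.59‰

-44.6‰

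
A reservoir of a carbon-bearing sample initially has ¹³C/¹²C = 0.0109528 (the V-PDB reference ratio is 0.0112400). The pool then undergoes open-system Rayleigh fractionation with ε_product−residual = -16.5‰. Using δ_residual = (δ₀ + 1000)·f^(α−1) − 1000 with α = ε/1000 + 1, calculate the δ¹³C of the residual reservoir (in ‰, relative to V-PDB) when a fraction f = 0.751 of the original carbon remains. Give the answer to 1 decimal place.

-20.9‰

δ₀ = (0.0109528/0.0112400 − 1)×1000 = (0.974448 − 1)×1000 = -25.552‰
α − 1 = ε/1000 = -0.0165
f^(α−1) = 0.751^(-0.0165) = 1.004736
δ_res = (-25.552 + 1000) × 1.004736 − 1000 = 979.063 − 1000 = -20.94‰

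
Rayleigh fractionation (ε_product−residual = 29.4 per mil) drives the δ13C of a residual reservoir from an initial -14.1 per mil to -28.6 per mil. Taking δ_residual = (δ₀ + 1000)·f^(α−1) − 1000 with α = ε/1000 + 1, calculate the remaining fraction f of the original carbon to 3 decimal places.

α − 1 = ε/1000 = 0.0294
(δ_res + 1000)/(δ₀ + 1000) = (-28.6 + 1000)/(-14.1 + 1000) = 971.4/985.9 = 0.985293
f = 0.985293^(1/0.0294) = exp(ln(0.985293)/0.0294) = exp(-0.01482/0.0294)
f = exp(-0.5040) = 0.6041

0.604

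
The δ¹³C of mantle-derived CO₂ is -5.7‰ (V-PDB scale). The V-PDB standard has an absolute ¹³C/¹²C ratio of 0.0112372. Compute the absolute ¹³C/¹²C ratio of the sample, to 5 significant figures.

0.011173

R_sample = R_standard × (δ¹³C/1000 + 1)
R_sample = 0.0112372 × (-5.7/1000 + 1) = 0.0112372 × 0.994300
R_sample = 0.0111731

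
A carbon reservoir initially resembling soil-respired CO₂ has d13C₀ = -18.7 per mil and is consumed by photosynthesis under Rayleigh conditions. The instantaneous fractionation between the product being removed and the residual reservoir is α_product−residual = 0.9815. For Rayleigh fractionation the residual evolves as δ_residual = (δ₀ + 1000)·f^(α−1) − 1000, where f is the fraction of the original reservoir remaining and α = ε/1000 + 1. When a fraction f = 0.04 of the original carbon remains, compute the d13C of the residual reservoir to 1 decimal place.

41.5 per mil

Rayleigh residual: δ_res = (δ₀ + 1000)·f^(α−1) − 1000
α − 1 = -0.01850
f^(α−1) = 0.04^(-0.01850) = 1.061358
δ_res = (-18.7 + 1000) × 1.061358 − 1000 = 1041.511 − 1000 = 41.51 per mil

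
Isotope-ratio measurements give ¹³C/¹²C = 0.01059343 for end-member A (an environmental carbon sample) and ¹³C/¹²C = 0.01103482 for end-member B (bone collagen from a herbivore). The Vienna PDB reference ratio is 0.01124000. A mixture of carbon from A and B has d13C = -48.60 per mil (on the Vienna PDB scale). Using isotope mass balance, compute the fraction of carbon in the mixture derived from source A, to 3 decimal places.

δ_A = (0.01059343/0.01124000 − 1)×1000 = (0.942476 − 1)×1000 = -57.524 per mil
δ_B = (0.01103482/0.01124000 − 1)×1000 = (0.981746 − 1)×1000 = -18.254 per mil
f_A = (δ_mix − δ_B)/(δ_A − δ_B) = (-48.60 − (-18.254))/(-57.524 − (-18.254))
f_A = -30.346 / -39.270 = 0.7727

0.773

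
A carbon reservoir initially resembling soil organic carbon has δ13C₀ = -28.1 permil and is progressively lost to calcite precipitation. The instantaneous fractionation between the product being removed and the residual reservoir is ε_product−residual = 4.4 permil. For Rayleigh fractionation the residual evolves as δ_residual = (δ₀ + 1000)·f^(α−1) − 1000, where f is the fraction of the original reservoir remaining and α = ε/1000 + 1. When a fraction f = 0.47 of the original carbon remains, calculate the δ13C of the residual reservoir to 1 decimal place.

-31.3 permil

Rayleigh residual: δ_res = (δ₀ + 1000)·f^(α−1) − 1000
α = ε/1000 + 1 = 1.00440, so α − 1 = 0.00440
f^(α−1) = 0.47^(0.00440) = 0.996683
δ_res = (-28.1 + 1000) × 0.996683 − 1000 = 968.677 − 1000 = -31.32 permil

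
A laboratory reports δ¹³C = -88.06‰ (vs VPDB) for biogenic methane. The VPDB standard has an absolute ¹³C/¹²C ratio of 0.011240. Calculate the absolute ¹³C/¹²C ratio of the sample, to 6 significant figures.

R_sample = R_standard × (δ¹³C/1000 + 1)
R_sample = 0.011240 × (-88.06/1000 + 1) = 0.011240 × 0.911940
R_sample = 0.0102502

0.0102502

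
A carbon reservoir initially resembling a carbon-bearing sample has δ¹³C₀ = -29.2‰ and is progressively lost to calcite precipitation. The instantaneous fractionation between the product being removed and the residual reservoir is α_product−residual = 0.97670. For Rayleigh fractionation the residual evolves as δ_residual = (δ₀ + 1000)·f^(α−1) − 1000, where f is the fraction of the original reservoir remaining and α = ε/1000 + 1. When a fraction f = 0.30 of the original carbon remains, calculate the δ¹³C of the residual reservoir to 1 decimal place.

-1.6‰

Rayleigh residual: δ_res = (δ₀ + 1000)·f^(α−1) − 1000
α − 1 = -0.02330
f^(α−1) = 0.30^(-0.02330) = 1.028450
δ_res = (-29.2 + 1000) × 1.028450 − 1000 = 998.419 − 1000 = -1.58‰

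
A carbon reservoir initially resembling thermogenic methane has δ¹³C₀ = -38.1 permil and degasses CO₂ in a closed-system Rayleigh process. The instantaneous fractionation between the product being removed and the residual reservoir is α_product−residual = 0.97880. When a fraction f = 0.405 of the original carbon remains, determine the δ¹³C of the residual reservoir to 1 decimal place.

Rayleigh residual: δ_res = (δ₀ + 1000)·f^(α−1) − 1000
α − 1 = -0.02120
f^(α−1) = 0.405^(-0.02120) = 1.019347
δ_res = (-38.1 + 1000) × 1.019347 − 1000 = 980.510 − 1000 = -19.49 permil

-19.5 permil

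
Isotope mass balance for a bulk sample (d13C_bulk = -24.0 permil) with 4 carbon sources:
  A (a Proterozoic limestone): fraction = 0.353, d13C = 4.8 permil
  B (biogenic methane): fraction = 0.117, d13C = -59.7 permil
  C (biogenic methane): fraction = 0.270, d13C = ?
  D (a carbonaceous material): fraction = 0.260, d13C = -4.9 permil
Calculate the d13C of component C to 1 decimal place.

Isotope mass balance: δ_bulk = Σ fᵢ·δᵢ.
-24.0 = 0.353×(4.8) + 0.117×(-59.7) + 0.270×δ_C + 0.260×(-4.9)
0.270·δ_C = -24.0 − (-6.565) = -17.435
δ_C = -17.435 / 0.270 = -64.58 permil

-64.6 permil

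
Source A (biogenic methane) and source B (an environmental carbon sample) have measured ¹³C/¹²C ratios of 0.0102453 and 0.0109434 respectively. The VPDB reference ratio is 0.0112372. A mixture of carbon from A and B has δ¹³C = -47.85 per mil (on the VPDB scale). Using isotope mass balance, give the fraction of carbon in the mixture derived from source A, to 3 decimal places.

0.349

δ_A = (0.0102453/0.0112372 − 1)×1000 = (0.911731 − 1)×1000 = -88.269 per mil
δ_B = (0.0109434/0.0112372 − 1)×1000 = (0.973855 − 1)×1000 = -26.145 per mil
f_A = (δ_mix − δ_B)/(δ_A − δ_B) = (-47.85 − (-26.145))/(-88.269 − (-26.145))
f_A = -21.705 / -62.124 = 0.3494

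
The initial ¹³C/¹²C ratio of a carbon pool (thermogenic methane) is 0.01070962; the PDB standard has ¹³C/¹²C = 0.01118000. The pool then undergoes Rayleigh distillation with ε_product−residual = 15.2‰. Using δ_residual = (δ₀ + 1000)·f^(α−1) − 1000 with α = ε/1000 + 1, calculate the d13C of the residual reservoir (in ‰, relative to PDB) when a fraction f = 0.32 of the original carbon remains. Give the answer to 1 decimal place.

δ₀ = (0.01070962/0.01118000 − 1)×1000 = (0.957927 − 1)×1000 = -42.073‰
α − 1 = ε/1000 = 0.0152
f^(α−1) = 0.32^(0.0152) = 0.982830
δ_res = (-42.073 + 1000) × 0.982830 − 1000 = 941.479 − 1000 = -58.52‰

-58.5‰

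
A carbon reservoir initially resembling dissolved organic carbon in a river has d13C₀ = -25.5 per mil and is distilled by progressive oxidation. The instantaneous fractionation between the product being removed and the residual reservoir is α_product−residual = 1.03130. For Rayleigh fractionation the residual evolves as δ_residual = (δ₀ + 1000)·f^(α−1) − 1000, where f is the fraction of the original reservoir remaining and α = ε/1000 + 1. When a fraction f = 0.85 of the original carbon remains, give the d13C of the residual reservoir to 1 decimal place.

Rayleigh residual: δ_res = (δ₀ + 1000)·f^(α−1) − 1000
α − 1 = 0.03130
f^(α−1) = 0.85^(0.03130) = 0.994926
δ_res = (-25.5 + 1000) × 0.994926 − 1000 = 969.555 − 1000 = -30.44 per mil

-30.4 per mil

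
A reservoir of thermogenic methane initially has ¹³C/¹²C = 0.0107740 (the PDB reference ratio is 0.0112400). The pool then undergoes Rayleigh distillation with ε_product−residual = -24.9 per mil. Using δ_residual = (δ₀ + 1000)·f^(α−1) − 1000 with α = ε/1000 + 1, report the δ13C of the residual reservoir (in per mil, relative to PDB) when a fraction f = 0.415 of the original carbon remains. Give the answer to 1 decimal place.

-20.2 per mil

δ₀ = (0.0107740/0.0112400 − 1)×1000 = (0.958541 − 1)×1000 = -41.459 per mil
α − 1 = ε/1000 = -0.0249
f^(α−1) = 0.415^(-0.0249) = 1.022141
δ_res = (-41.459 + 1000) × 1.022141 − 1000 = 979.764 − 1000 = -20.24 per mil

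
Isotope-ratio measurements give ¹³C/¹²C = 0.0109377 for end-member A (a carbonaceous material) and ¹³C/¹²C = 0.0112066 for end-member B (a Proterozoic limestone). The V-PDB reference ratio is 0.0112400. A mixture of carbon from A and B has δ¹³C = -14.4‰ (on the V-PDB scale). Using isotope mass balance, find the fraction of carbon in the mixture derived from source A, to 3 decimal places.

δ_A = (0.0109377/0.0112400 − 1)×1000 = (0.973105 − 1)×1000 = -26.895‰
δ_B = (0.0112066/0.0112400 − 1)×1000 = (0.997028 − 1)×1000 = -2.972‰
f_A = (δ_mix − δ_B)/(δ_A − δ_B) = (-14.4 − (-2.972))/(-26.895 − (-2.972))
f_A = -11.428 / -23.923 = 0.4777

0.478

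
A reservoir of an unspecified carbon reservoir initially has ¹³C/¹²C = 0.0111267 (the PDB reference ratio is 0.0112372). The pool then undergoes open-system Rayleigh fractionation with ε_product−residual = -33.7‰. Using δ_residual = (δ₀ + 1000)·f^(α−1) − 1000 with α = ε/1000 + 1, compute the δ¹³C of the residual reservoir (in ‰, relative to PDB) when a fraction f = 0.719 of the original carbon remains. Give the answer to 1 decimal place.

δ₀ = (0.0111267/0.0112372 − 1)×1000 = (0.990167 − 1)×1000 = -9.833‰
α − 1 = ε/1000 = -0.0337
f^(α−1) = 0.719^(-0.0337) = 1.011179
δ_res = (-9.833 + 1000) × 1.011179 − 1000 = 1001.236 − 1000 = 1.24‰

1.2‰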